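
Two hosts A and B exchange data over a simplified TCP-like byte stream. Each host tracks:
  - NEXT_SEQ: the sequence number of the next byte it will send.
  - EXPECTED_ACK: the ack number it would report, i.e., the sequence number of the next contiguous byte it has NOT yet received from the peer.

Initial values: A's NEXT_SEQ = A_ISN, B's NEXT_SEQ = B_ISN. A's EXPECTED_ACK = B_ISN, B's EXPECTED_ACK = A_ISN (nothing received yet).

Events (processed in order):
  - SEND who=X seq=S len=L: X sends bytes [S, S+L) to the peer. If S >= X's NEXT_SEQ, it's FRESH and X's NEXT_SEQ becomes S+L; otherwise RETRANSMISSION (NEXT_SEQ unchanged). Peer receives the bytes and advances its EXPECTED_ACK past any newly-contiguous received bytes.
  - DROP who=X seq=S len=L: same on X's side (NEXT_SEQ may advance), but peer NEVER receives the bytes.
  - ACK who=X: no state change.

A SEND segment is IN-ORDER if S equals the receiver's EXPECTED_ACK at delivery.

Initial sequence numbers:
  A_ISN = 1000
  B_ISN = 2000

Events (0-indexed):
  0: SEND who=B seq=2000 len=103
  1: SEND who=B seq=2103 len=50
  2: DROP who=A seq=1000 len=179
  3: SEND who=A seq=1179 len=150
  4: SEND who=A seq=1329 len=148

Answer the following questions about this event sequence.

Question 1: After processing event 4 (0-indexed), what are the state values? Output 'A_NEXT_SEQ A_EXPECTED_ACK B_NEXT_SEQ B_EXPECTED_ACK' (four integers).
After event 0: A_seq=1000 A_ack=2103 B_seq=2103 B_ack=1000
After event 1: A_seq=1000 A_ack=2153 B_seq=2153 B_ack=1000
After event 2: A_seq=1179 A_ack=2153 B_seq=2153 B_ack=1000
After event 3: A_seq=1329 A_ack=2153 B_seq=2153 B_ack=1000
After event 4: A_seq=1477 A_ack=2153 B_seq=2153 B_ack=1000

1477 2153 2153 1000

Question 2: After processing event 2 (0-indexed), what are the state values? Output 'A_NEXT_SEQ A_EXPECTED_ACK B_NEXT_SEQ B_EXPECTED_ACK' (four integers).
After event 0: A_seq=1000 A_ack=2103 B_seq=2103 B_ack=1000
After event 1: A_seq=1000 A_ack=2153 B_seq=2153 B_ack=1000
After event 2: A_seq=1179 A_ack=2153 B_seq=2153 B_ack=1000

1179 2153 2153 1000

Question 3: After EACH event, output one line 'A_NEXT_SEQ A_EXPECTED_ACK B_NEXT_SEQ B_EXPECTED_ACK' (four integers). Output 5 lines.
1000 2103 2103 1000
1000 2153 2153 1000
1179 2153 2153 1000
1329 2153 2153 1000
1477 2153 2153 1000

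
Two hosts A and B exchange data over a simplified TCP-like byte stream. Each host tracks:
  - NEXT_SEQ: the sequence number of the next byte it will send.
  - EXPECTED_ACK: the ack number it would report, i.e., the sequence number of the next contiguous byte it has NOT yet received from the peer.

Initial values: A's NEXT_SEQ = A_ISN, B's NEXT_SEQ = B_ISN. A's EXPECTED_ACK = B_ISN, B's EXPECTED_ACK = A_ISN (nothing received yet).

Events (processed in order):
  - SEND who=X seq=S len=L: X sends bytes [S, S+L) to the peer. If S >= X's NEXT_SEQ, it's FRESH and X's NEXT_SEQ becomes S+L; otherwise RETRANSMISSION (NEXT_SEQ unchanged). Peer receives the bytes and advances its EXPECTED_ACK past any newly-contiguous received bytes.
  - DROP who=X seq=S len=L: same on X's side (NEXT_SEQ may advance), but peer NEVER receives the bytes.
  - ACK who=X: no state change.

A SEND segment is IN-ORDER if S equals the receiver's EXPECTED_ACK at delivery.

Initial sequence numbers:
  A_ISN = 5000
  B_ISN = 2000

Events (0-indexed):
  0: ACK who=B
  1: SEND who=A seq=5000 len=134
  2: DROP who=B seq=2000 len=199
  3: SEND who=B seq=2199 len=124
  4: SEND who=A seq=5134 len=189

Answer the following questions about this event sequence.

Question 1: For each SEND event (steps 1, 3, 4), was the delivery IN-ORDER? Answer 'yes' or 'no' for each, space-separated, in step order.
Step 1: SEND seq=5000 -> in-order
Step 3: SEND seq=2199 -> out-of-order
Step 4: SEND seq=5134 -> in-order

Answer: yes no yes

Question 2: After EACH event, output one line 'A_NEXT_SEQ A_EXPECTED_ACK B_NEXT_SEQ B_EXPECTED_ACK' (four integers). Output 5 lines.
5000 2000 2000 5000
5134 2000 2000 5134
5134 2000 2199 5134
5134 2000 2323 5134
5323 2000 2323 5323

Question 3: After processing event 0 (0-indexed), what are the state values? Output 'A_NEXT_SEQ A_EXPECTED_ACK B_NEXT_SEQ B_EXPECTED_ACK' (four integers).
After event 0: A_seq=5000 A_ack=2000 B_seq=2000 B_ack=5000

5000 2000 2000 5000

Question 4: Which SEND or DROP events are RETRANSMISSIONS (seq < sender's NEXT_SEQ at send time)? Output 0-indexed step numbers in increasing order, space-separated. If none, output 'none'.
Answer: none

Derivation:
Step 1: SEND seq=5000 -> fresh
Step 2: DROP seq=2000 -> fresh
Step 3: SEND seq=2199 -> fresh
Step 4: SEND seq=5134 -> fresh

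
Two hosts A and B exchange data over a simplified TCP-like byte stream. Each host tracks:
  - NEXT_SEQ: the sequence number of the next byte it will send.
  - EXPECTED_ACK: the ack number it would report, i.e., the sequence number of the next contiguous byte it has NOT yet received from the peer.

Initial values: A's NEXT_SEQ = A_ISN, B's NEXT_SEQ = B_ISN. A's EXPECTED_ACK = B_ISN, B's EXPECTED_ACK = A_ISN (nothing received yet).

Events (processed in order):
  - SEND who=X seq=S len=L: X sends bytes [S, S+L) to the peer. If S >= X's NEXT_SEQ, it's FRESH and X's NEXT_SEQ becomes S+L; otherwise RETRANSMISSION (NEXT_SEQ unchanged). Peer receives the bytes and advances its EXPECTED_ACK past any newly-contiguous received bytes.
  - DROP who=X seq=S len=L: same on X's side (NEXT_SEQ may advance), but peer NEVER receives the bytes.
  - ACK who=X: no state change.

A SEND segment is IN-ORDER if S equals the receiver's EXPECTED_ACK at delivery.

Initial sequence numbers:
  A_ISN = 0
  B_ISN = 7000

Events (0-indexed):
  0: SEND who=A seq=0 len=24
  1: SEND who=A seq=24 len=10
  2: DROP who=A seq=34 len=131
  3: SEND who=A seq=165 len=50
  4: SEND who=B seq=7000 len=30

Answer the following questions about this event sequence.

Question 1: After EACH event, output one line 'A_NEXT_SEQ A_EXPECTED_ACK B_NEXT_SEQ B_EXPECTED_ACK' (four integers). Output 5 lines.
24 7000 7000 24
34 7000 7000 34
165 7000 7000 34
215 7000 7000 34
215 7030 7030 34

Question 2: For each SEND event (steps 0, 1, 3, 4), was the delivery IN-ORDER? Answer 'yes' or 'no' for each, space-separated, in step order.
Step 0: SEND seq=0 -> in-order
Step 1: SEND seq=24 -> in-order
Step 3: SEND seq=165 -> out-of-order
Step 4: SEND seq=7000 -> in-order

Answer: yes yes no yes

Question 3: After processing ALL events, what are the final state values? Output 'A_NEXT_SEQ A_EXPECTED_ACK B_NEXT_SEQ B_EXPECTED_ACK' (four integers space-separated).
Answer: 215 7030 7030 34

Derivation:
After event 0: A_seq=24 A_ack=7000 B_seq=7000 B_ack=24
After event 1: A_seq=34 A_ack=7000 B_seq=7000 B_ack=34
After event 2: A_seq=165 A_ack=7000 B_seq=7000 B_ack=34
After event 3: A_seq=215 A_ack=7000 B_seq=7000 B_ack=34
After event 4: A_seq=215 A_ack=7030 B_seq=7030 B_ack=34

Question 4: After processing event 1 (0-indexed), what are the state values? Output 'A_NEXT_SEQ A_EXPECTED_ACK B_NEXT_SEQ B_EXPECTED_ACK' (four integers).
After event 0: A_seq=24 A_ack=7000 B_seq=7000 B_ack=24
After event 1: A_seq=34 A_ack=7000 B_seq=7000 B_ack=34

34 7000 7000 34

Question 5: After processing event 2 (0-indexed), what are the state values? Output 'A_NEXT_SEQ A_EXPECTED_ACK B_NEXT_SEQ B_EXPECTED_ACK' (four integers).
After event 0: A_seq=24 A_ack=7000 B_seq=7000 B_ack=24
After event 1: A_seq=34 A_ack=7000 B_seq=7000 B_ack=34
After event 2: A_seq=165 A_ack=7000 B_seq=7000 B_ack=34

165 7000 7000 34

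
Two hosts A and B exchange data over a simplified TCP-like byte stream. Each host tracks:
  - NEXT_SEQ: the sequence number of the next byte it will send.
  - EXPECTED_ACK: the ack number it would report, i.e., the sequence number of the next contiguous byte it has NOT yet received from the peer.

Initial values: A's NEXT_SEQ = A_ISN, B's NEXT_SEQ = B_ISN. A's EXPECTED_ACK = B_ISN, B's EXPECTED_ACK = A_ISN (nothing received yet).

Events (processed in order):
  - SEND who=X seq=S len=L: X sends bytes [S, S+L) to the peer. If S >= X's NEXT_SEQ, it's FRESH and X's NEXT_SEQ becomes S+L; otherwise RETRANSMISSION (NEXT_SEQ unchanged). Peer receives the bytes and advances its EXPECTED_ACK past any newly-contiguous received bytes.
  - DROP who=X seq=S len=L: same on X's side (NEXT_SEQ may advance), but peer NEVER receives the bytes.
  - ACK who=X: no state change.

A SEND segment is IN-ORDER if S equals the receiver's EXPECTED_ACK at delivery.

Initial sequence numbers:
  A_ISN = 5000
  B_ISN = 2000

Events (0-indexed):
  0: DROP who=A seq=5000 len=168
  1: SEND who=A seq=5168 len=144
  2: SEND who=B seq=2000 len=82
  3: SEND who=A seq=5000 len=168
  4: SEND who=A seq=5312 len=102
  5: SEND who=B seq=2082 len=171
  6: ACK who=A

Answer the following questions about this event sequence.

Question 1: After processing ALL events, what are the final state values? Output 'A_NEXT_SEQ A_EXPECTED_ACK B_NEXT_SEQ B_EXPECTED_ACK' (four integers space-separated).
Answer: 5414 2253 2253 5414

Derivation:
After event 0: A_seq=5168 A_ack=2000 B_seq=2000 B_ack=5000
After event 1: A_seq=5312 A_ack=2000 B_seq=2000 B_ack=5000
After event 2: A_seq=5312 A_ack=2082 B_seq=2082 B_ack=5000
After event 3: A_seq=5312 A_ack=2082 B_seq=2082 B_ack=5312
After event 4: A_seq=5414 A_ack=2082 B_seq=2082 B_ack=5414
After event 5: A_seq=5414 A_ack=2253 B_seq=2253 B_ack=5414
After event 6: A_seq=5414 A_ack=2253 B_seq=2253 B_ack=5414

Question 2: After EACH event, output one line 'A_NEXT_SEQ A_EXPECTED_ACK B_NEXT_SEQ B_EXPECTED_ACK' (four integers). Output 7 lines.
5168 2000 2000 5000
5312 2000 2000 5000
5312 2082 2082 5000
5312 2082 2082 5312
5414 2082 2082 5414
5414 2253 2253 5414
5414 2253 2253 5414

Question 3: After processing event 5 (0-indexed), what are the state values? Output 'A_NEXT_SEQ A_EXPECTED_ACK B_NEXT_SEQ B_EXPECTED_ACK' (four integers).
After event 0: A_seq=5168 A_ack=2000 B_seq=2000 B_ack=5000
After event 1: A_seq=5312 A_ack=2000 B_seq=2000 B_ack=5000
After event 2: A_seq=5312 A_ack=2082 B_seq=2082 B_ack=5000
After event 3: A_seq=5312 A_ack=2082 B_seq=2082 B_ack=5312
After event 4: A_seq=5414 A_ack=2082 B_seq=2082 B_ack=5414
After event 5: A_seq=5414 A_ack=2253 B_seq=2253 B_ack=5414

5414 2253 2253 5414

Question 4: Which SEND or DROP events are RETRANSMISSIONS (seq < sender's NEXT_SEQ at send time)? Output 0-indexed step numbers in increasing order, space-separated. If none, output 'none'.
Answer: 3

Derivation:
Step 0: DROP seq=5000 -> fresh
Step 1: SEND seq=5168 -> fresh
Step 2: SEND seq=2000 -> fresh
Step 3: SEND seq=5000 -> retransmit
Step 4: SEND seq=5312 -> fresh
Step 5: SEND seq=2082 -> fresh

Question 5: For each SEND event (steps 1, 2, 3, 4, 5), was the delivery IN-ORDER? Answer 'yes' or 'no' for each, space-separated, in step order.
Step 1: SEND seq=5168 -> out-of-order
Step 2: SEND seq=2000 -> in-order
Step 3: SEND seq=5000 -> in-order
Step 4: SEND seq=5312 -> in-order
Step 5: SEND seq=2082 -> in-order

Answer: no yes yes yes yes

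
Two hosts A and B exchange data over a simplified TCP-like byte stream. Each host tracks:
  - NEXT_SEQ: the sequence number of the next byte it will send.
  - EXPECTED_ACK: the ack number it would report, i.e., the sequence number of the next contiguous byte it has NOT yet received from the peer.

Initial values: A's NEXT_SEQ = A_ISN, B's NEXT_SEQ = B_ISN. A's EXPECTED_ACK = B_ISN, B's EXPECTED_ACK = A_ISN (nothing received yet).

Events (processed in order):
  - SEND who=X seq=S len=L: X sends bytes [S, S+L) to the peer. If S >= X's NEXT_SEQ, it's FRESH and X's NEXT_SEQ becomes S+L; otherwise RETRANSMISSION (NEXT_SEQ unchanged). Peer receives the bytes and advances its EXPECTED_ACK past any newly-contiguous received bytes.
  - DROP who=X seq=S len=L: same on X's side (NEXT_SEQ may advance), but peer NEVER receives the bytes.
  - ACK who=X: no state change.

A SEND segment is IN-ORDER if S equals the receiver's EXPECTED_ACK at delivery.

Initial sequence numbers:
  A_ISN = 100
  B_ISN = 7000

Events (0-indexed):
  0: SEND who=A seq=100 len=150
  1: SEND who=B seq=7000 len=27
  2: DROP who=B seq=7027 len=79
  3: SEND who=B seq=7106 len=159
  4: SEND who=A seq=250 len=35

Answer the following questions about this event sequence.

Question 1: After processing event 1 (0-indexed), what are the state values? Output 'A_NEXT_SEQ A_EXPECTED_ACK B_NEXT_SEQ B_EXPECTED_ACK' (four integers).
After event 0: A_seq=250 A_ack=7000 B_seq=7000 B_ack=250
After event 1: A_seq=250 A_ack=7027 B_seq=7027 B_ack=250

250 7027 7027 250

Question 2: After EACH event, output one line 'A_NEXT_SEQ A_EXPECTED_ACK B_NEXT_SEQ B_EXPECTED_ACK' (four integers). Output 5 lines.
250 7000 7000 250
250 7027 7027 250
250 7027 7106 250
250 7027 7265 250
285 7027 7265 285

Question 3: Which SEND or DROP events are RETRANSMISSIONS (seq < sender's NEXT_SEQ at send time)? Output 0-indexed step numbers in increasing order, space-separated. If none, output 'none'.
Step 0: SEND seq=100 -> fresh
Step 1: SEND seq=7000 -> fresh
Step 2: DROP seq=7027 -> fresh
Step 3: SEND seq=7106 -> fresh
Step 4: SEND seq=250 -> fresh

Answer: none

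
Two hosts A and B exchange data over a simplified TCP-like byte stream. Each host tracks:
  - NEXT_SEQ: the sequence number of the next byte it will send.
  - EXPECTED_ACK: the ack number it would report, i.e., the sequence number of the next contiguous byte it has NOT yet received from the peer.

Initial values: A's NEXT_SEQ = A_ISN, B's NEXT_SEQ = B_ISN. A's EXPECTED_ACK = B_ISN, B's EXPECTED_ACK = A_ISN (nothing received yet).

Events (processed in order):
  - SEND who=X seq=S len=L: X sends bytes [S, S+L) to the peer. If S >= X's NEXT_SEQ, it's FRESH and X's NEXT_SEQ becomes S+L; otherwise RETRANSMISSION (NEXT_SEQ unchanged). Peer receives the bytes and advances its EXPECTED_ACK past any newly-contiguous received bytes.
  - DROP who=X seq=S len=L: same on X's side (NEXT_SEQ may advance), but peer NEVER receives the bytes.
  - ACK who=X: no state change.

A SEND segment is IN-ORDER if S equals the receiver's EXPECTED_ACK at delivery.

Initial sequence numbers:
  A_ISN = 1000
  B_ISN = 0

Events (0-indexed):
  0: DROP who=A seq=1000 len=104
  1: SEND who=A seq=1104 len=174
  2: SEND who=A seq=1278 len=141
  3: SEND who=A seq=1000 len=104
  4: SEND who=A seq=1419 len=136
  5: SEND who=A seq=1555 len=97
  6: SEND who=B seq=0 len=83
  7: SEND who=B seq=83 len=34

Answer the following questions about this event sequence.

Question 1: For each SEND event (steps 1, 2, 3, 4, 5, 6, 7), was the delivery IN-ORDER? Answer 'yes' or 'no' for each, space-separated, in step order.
Step 1: SEND seq=1104 -> out-of-order
Step 2: SEND seq=1278 -> out-of-order
Step 3: SEND seq=1000 -> in-order
Step 4: SEND seq=1419 -> in-order
Step 5: SEND seq=1555 -> in-order
Step 6: SEND seq=0 -> in-order
Step 7: SEND seq=83 -> in-order

Answer: no no yes yes yes yes yes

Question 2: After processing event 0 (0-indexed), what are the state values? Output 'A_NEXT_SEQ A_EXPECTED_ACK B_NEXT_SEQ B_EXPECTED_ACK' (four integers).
After event 0: A_seq=1104 A_ack=0 B_seq=0 B_ack=1000

1104 0 0 1000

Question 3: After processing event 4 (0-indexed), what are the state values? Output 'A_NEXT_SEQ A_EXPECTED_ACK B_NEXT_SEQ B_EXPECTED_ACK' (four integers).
After event 0: A_seq=1104 A_ack=0 B_seq=0 B_ack=1000
After event 1: A_seq=1278 A_ack=0 B_seq=0 B_ack=1000
After event 2: A_seq=1419 A_ack=0 B_seq=0 B_ack=1000
After event 3: A_seq=1419 A_ack=0 B_seq=0 B_ack=1419
After event 4: A_seq=1555 A_ack=0 B_seq=0 B_ack=1555

1555 0 0 1555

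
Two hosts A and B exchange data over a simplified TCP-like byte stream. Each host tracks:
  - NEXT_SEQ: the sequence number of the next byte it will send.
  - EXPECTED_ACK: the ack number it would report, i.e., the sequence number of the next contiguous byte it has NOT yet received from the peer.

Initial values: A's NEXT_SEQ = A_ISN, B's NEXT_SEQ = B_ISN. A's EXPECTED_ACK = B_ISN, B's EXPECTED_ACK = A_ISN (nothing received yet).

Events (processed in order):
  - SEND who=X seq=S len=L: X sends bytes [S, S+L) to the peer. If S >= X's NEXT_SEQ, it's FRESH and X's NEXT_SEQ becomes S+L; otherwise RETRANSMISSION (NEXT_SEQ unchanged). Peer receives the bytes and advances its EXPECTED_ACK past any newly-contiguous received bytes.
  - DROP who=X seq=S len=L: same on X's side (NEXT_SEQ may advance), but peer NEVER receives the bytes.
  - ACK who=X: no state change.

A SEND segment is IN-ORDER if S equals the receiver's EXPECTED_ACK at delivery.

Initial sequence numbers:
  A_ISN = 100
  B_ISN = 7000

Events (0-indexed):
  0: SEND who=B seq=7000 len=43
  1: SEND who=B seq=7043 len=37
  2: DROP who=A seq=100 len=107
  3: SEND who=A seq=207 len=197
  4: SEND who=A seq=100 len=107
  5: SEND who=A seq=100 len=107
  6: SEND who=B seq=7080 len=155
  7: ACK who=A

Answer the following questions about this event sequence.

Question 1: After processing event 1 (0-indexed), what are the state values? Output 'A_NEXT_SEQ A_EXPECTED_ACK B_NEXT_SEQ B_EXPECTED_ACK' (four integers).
After event 0: A_seq=100 A_ack=7043 B_seq=7043 B_ack=100
After event 1: A_seq=100 A_ack=7080 B_seq=7080 B_ack=100

100 7080 7080 100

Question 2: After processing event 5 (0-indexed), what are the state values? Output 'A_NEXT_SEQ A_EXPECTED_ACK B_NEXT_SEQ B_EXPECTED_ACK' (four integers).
After event 0: A_seq=100 A_ack=7043 B_seq=7043 B_ack=100
After event 1: A_seq=100 A_ack=7080 B_seq=7080 B_ack=100
After event 2: A_seq=207 A_ack=7080 B_seq=7080 B_ack=100
After event 3: A_seq=404 A_ack=7080 B_seq=7080 B_ack=100
After event 4: A_seq=404 A_ack=7080 B_seq=7080 B_ack=404
After event 5: A_seq=404 A_ack=7080 B_seq=7080 B_ack=404

404 7080 7080 404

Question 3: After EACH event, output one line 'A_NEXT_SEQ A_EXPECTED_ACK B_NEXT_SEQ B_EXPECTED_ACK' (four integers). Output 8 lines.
100 7043 7043 100
100 7080 7080 100
207 7080 7080 100
404 7080 7080 100
404 7080 7080 404
404 7080 7080 404
404 7235 7235 404
404 7235 7235 404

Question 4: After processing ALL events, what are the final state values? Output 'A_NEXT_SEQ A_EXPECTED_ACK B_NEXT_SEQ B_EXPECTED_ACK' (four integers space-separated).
Answer: 404 7235 7235 404

Derivation:
After event 0: A_seq=100 A_ack=7043 B_seq=7043 B_ack=100
After event 1: A_seq=100 A_ack=7080 B_seq=7080 B_ack=100
After event 2: A_seq=207 A_ack=7080 B_seq=7080 B_ack=100
After event 3: A_seq=404 A_ack=7080 B_seq=7080 B_ack=100
After event 4: A_seq=404 A_ack=7080 B_seq=7080 B_ack=404
After event 5: A_seq=404 A_ack=7080 B_seq=7080 B_ack=404
After event 6: A_seq=404 A_ack=7235 B_seq=7235 B_ack=404
After event 7: A_seq=404 A_ack=7235 B_seq=7235 B_ack=404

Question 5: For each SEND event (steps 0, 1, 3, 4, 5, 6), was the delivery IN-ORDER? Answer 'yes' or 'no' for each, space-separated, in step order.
Step 0: SEND seq=7000 -> in-order
Step 1: SEND seq=7043 -> in-order
Step 3: SEND seq=207 -> out-of-order
Step 4: SEND seq=100 -> in-order
Step 5: SEND seq=100 -> out-of-order
Step 6: SEND seq=7080 -> in-order

Answer: yes yes no yes no yes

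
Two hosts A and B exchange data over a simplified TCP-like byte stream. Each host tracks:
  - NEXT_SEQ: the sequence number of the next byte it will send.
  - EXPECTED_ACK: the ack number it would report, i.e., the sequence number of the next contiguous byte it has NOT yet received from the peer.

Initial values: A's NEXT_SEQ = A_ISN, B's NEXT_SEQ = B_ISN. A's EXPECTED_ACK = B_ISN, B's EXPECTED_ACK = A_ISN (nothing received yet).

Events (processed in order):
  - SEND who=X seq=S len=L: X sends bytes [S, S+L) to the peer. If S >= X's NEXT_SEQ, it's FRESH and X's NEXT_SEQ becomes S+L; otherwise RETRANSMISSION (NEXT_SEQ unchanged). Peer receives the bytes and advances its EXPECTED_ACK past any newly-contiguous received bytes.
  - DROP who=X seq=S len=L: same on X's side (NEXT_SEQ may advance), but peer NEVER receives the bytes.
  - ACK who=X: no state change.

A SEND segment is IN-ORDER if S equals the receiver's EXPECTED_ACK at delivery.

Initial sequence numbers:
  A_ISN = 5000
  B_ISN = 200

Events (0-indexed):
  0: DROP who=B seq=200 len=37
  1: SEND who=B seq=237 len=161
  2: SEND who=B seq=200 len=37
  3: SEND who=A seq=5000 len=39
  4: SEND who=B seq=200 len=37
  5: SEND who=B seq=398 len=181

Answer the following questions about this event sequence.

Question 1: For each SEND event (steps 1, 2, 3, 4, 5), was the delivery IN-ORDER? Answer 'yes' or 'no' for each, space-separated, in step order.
Step 1: SEND seq=237 -> out-of-order
Step 2: SEND seq=200 -> in-order
Step 3: SEND seq=5000 -> in-order
Step 4: SEND seq=200 -> out-of-order
Step 5: SEND seq=398 -> in-order

Answer: no yes yes no yes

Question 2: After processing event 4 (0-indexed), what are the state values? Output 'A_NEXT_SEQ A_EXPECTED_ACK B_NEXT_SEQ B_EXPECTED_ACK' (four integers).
After event 0: A_seq=5000 A_ack=200 B_seq=237 B_ack=5000
After event 1: A_seq=5000 A_ack=200 B_seq=398 B_ack=5000
After event 2: A_seq=5000 A_ack=398 B_seq=398 B_ack=5000
After event 3: A_seq=5039 A_ack=398 B_seq=398 B_ack=5039
After event 4: A_seq=5039 A_ack=398 B_seq=398 B_ack=5039

5039 398 398 5039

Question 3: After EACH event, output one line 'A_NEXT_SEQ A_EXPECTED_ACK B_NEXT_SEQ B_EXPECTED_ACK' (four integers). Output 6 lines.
5000 200 237 5000
5000 200 398 5000
5000 398 398 5000
5039 398 398 5039
5039 398 398 5039
5039 579 579 5039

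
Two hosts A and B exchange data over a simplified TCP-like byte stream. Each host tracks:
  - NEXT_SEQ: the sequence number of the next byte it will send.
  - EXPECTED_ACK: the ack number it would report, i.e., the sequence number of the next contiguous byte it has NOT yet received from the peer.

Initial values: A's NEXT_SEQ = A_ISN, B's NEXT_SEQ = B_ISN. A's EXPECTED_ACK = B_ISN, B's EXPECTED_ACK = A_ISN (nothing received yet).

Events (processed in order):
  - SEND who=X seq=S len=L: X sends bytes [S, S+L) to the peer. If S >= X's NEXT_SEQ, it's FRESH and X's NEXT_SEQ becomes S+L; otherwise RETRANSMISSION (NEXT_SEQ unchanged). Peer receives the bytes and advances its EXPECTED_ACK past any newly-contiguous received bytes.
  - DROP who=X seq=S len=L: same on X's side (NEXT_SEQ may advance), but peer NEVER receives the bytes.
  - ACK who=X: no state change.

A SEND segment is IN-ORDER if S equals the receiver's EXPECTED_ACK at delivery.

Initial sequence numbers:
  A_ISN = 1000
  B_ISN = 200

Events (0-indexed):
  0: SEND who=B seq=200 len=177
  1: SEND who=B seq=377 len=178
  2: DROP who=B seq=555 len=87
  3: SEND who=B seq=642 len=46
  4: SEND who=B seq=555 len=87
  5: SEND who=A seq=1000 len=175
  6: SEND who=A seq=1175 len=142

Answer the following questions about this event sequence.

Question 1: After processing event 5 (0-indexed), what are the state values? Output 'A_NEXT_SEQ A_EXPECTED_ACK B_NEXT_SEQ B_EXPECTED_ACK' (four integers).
After event 0: A_seq=1000 A_ack=377 B_seq=377 B_ack=1000
After event 1: A_seq=1000 A_ack=555 B_seq=555 B_ack=1000
After event 2: A_seq=1000 A_ack=555 B_seq=642 B_ack=1000
After event 3: A_seq=1000 A_ack=555 B_seq=688 B_ack=1000
After event 4: A_seq=1000 A_ack=688 B_seq=688 B_ack=1000
After event 5: A_seq=1175 A_ack=688 B_seq=688 B_ack=1175

1175 688 688 1175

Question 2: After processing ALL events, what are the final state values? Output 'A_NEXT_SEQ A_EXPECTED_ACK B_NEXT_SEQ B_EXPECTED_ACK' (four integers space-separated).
After event 0: A_seq=1000 A_ack=377 B_seq=377 B_ack=1000
After event 1: A_seq=1000 A_ack=555 B_seq=555 B_ack=1000
After event 2: A_seq=1000 A_ack=555 B_seq=642 B_ack=1000
After event 3: A_seq=1000 A_ack=555 B_seq=688 B_ack=1000
After event 4: A_seq=1000 A_ack=688 B_seq=688 B_ack=1000
After event 5: A_seq=1175 A_ack=688 B_seq=688 B_ack=1175
After event 6: A_seq=1317 A_ack=688 B_seq=688 B_ack=1317

Answer: 1317 688 688 1317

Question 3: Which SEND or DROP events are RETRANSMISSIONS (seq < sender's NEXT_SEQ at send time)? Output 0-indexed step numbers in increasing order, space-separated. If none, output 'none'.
Answer: 4

Derivation:
Step 0: SEND seq=200 -> fresh
Step 1: SEND seq=377 -> fresh
Step 2: DROP seq=555 -> fresh
Step 3: SEND seq=642 -> fresh
Step 4: SEND seq=555 -> retransmit
Step 5: SEND seq=1000 -> fresh
Step 6: SEND seq=1175 -> fresh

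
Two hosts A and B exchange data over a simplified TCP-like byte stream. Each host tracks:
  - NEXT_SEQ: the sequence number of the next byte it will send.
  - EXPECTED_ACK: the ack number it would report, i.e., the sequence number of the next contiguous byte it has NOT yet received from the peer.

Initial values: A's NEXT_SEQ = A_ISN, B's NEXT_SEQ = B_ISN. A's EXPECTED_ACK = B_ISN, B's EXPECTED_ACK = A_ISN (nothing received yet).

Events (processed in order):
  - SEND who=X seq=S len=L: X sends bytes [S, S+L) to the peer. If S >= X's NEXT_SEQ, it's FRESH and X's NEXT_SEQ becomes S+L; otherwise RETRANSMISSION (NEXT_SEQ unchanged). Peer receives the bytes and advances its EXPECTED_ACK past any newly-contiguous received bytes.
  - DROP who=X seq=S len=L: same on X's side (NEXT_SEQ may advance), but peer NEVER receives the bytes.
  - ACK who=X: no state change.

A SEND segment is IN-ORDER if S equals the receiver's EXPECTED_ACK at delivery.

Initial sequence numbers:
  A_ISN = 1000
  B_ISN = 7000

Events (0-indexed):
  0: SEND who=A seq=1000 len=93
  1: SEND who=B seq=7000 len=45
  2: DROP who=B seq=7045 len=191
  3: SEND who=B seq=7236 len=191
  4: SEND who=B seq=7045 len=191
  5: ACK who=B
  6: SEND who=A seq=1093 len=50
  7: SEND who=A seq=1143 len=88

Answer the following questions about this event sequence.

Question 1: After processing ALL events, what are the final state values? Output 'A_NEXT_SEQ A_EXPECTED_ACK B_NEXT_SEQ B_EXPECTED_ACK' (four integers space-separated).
Answer: 1231 7427 7427 1231

Derivation:
After event 0: A_seq=1093 A_ack=7000 B_seq=7000 B_ack=1093
After event 1: A_seq=1093 A_ack=7045 B_seq=7045 B_ack=1093
After event 2: A_seq=1093 A_ack=7045 B_seq=7236 B_ack=1093
After event 3: A_seq=1093 A_ack=7045 B_seq=7427 B_ack=1093
After event 4: A_seq=1093 A_ack=7427 B_seq=7427 B_ack=1093
After event 5: A_seq=1093 A_ack=7427 B_seq=7427 B_ack=1093
After event 6: A_seq=1143 A_ack=7427 B_seq=7427 B_ack=1143
After event 7: A_seq=1231 A_ack=7427 B_seq=7427 B_ack=1231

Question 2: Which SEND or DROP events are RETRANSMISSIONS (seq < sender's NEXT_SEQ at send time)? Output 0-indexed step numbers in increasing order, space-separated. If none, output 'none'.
Step 0: SEND seq=1000 -> fresh
Step 1: SEND seq=7000 -> fresh
Step 2: DROP seq=7045 -> fresh
Step 3: SEND seq=7236 -> fresh
Step 4: SEND seq=7045 -> retransmit
Step 6: SEND seq=1093 -> fresh
Step 7: SEND seq=1143 -> fresh

Answer: 4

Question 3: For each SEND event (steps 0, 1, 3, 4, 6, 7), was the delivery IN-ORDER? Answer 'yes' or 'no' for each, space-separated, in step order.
Answer: yes yes no yes yes yes

Derivation:
Step 0: SEND seq=1000 -> in-order
Step 1: SEND seq=7000 -> in-order
Step 3: SEND seq=7236 -> out-of-order
Step 4: SEND seq=7045 -> in-order
Step 6: SEND seq=1093 -> in-order
Step 7: SEND seq=1143 -> in-order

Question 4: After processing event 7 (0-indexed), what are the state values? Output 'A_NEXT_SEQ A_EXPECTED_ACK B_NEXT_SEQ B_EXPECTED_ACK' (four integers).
After event 0: A_seq=1093 A_ack=7000 B_seq=7000 B_ack=1093
After event 1: A_seq=1093 A_ack=7045 B_seq=7045 B_ack=1093
After event 2: A_seq=1093 A_ack=7045 B_seq=7236 B_ack=1093
After event 3: A_seq=1093 A_ack=7045 B_seq=7427 B_ack=1093
After event 4: A_seq=1093 A_ack=7427 B_seq=7427 B_ack=1093
After event 5: A_seq=1093 A_ack=7427 B_seq=7427 B_ack=1093
After event 6: A_seq=1143 A_ack=7427 B_seq=7427 B_ack=1143
After event 7: A_seq=1231 A_ack=7427 B_seq=7427 B_ack=1231

1231 7427 7427 1231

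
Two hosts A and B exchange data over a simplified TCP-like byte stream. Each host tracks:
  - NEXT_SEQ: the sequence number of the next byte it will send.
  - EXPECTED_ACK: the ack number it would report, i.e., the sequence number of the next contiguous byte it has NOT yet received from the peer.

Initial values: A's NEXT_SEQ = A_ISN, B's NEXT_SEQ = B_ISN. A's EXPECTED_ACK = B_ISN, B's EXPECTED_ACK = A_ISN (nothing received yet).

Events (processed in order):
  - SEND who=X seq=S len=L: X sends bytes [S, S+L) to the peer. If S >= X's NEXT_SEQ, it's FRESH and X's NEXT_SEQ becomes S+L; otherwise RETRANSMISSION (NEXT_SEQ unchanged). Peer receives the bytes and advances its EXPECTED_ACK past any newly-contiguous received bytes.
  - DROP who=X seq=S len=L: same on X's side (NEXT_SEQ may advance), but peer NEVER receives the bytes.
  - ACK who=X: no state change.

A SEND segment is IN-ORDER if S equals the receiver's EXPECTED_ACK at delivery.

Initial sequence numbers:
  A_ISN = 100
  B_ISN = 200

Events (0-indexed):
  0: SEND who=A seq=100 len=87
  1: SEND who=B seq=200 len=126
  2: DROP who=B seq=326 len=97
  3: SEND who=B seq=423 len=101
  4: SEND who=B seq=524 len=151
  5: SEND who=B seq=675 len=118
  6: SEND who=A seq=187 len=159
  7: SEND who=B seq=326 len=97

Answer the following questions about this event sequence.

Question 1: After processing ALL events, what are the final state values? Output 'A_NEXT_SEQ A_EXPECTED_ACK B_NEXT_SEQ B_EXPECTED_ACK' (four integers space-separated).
Answer: 346 793 793 346

Derivation:
After event 0: A_seq=187 A_ack=200 B_seq=200 B_ack=187
After event 1: A_seq=187 A_ack=326 B_seq=326 B_ack=187
After event 2: A_seq=187 A_ack=326 B_seq=423 B_ack=187
After event 3: A_seq=187 A_ack=326 B_seq=524 B_ack=187
After event 4: A_seq=187 A_ack=326 B_seq=675 B_ack=187
After event 5: A_seq=187 A_ack=326 B_seq=793 B_ack=187
After event 6: A_seq=346 A_ack=326 B_seq=793 B_ack=346
After event 7: A_seq=346 A_ack=793 B_seq=793 B_ack=346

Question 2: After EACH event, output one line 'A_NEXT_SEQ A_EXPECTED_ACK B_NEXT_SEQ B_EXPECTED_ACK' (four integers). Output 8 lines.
187 200 200 187
187 326 326 187
187 326 423 187
187 326 524 187
187 326 675 187
187 326 793 187
346 326 793 346
346 793 793 346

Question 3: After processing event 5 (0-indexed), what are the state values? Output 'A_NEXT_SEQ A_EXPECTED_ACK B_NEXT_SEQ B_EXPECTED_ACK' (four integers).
After event 0: A_seq=187 A_ack=200 B_seq=200 B_ack=187
After event 1: A_seq=187 A_ack=326 B_seq=326 B_ack=187
After event 2: A_seq=187 A_ack=326 B_seq=423 B_ack=187
After event 3: A_seq=187 A_ack=326 B_seq=524 B_ack=187
After event 4: A_seq=187 A_ack=326 B_seq=675 B_ack=187
After event 5: A_seq=187 A_ack=326 B_seq=793 B_ack=187

187 326 793 187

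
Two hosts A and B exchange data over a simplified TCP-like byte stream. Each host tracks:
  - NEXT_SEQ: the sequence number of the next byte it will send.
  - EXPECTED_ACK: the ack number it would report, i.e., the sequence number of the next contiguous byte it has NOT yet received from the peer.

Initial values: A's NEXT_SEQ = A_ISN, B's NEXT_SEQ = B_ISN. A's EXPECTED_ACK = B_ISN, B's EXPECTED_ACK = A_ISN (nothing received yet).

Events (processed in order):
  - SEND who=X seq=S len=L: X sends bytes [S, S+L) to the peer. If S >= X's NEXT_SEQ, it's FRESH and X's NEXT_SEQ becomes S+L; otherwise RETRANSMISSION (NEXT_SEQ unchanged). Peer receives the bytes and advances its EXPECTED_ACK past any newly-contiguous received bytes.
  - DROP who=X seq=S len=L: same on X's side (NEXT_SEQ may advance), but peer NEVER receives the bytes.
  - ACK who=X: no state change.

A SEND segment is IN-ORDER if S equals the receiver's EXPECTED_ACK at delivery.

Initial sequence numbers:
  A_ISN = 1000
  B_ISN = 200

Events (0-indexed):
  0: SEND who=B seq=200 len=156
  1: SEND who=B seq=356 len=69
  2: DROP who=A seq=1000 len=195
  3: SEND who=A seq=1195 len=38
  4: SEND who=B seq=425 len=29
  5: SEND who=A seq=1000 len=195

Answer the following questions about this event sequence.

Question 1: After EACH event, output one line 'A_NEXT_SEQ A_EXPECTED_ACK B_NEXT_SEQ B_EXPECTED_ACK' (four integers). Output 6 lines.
1000 356 356 1000
1000 425 425 1000
1195 425 425 1000
1233 425 425 1000
1233 454 454 1000
1233 454 454 1233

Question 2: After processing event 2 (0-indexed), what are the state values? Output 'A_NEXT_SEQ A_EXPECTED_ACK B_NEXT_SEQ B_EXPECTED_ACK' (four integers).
After event 0: A_seq=1000 A_ack=356 B_seq=356 B_ack=1000
After event 1: A_seq=1000 A_ack=425 B_seq=425 B_ack=1000
After event 2: A_seq=1195 A_ack=425 B_seq=425 B_ack=1000

1195 425 425 1000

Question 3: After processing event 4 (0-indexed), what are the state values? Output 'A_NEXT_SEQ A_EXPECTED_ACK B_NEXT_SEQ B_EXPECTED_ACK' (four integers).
After event 0: A_seq=1000 A_ack=356 B_seq=356 B_ack=1000
After event 1: A_seq=1000 A_ack=425 B_seq=425 B_ack=1000
After event 2: A_seq=1195 A_ack=425 B_seq=425 B_ack=1000
After event 3: A_seq=1233 A_ack=425 B_seq=425 B_ack=1000
After event 4: A_seq=1233 A_ack=454 B_seq=454 B_ack=1000

1233 454 454 1000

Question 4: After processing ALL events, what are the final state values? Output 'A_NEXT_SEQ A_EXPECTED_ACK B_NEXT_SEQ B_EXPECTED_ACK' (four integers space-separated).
Answer: 1233 454 454 1233

Derivation:
After event 0: A_seq=1000 A_ack=356 B_seq=356 B_ack=1000
After event 1: A_seq=1000 A_ack=425 B_seq=425 B_ack=1000
After event 2: A_seq=1195 A_ack=425 B_seq=425 B_ack=1000
After event 3: A_seq=1233 A_ack=425 B_seq=425 B_ack=1000
After event 4: A_seq=1233 A_ack=454 B_seq=454 B_ack=1000
After event 5: A_seq=1233 A_ack=454 B_seq=454 B_ack=1233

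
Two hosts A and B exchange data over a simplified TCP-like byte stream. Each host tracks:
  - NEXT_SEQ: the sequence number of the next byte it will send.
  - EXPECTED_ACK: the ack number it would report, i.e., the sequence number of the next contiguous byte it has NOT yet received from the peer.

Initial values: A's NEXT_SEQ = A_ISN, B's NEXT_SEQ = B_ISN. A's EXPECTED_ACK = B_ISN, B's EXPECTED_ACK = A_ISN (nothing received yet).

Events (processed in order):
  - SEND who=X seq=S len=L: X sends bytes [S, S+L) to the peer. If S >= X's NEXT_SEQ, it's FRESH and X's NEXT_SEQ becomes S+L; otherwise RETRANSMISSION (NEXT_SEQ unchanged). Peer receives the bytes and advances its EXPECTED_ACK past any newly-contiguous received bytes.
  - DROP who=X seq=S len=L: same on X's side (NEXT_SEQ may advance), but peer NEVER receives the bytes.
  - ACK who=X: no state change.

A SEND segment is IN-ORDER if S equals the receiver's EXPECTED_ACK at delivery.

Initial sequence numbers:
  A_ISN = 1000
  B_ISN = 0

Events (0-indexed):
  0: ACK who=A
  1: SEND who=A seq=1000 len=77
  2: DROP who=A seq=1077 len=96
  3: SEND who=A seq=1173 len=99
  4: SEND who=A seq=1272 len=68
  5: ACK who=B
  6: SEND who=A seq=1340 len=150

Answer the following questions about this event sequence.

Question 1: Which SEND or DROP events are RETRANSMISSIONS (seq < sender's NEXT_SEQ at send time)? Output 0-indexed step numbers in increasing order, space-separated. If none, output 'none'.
Step 1: SEND seq=1000 -> fresh
Step 2: DROP seq=1077 -> fresh
Step 3: SEND seq=1173 -> fresh
Step 4: SEND seq=1272 -> fresh
Step 6: SEND seq=1340 -> fresh

Answer: none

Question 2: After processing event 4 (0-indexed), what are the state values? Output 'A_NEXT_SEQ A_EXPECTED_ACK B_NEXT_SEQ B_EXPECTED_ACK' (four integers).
After event 0: A_seq=1000 A_ack=0 B_seq=0 B_ack=1000
After event 1: A_seq=1077 A_ack=0 B_seq=0 B_ack=1077
After event 2: A_seq=1173 A_ack=0 B_seq=0 B_ack=1077
After event 3: A_seq=1272 A_ack=0 B_seq=0 B_ack=1077
After event 4: A_seq=1340 A_ack=0 B_seq=0 B_ack=1077

1340 0 0 1077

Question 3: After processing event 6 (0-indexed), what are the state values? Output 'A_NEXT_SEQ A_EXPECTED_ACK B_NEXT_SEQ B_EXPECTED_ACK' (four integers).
After event 0: A_seq=1000 A_ack=0 B_seq=0 B_ack=1000
After event 1: A_seq=1077 A_ack=0 B_seq=0 B_ack=1077
After event 2: A_seq=1173 A_ack=0 B_seq=0 B_ack=1077
After event 3: A_seq=1272 A_ack=0 B_seq=0 B_ack=1077
After event 4: A_seq=1340 A_ack=0 B_seq=0 B_ack=1077
After event 5: A_seq=1340 A_ack=0 B_seq=0 B_ack=1077
After event 6: A_seq=1490 A_ack=0 B_seq=0 B_ack=1077

1490 0 0 1077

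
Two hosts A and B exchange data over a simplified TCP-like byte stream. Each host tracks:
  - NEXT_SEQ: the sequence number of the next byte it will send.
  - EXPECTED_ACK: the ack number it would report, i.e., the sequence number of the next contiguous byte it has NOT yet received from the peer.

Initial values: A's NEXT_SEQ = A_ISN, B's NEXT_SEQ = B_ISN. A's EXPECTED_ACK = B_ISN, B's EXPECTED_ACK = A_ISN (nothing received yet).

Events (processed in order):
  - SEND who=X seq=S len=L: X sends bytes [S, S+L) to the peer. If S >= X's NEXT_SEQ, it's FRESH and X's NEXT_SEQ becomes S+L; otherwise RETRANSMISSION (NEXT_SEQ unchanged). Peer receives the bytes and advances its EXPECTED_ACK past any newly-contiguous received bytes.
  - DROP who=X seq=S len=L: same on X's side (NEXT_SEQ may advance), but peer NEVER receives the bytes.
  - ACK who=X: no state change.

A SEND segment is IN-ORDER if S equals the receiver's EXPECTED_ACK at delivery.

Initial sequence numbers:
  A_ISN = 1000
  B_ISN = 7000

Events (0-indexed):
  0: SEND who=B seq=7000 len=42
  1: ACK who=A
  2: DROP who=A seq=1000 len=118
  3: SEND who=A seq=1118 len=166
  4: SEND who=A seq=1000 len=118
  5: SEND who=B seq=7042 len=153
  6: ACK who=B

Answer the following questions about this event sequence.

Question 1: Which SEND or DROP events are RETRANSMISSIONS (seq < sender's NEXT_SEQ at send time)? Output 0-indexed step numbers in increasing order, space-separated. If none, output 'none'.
Answer: 4

Derivation:
Step 0: SEND seq=7000 -> fresh
Step 2: DROP seq=1000 -> fresh
Step 3: SEND seq=1118 -> fresh
Step 4: SEND seq=1000 -> retransmit
Step 5: SEND seq=7042 -> fresh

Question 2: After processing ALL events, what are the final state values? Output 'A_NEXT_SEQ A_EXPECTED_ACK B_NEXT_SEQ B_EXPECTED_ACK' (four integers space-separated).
After event 0: A_seq=1000 A_ack=7042 B_seq=7042 B_ack=1000
After event 1: A_seq=1000 A_ack=7042 B_seq=7042 B_ack=1000
After event 2: A_seq=1118 A_ack=7042 B_seq=7042 B_ack=1000
After event 3: A_seq=1284 A_ack=7042 B_seq=7042 B_ack=1000
After event 4: A_seq=1284 A_ack=7042 B_seq=7042 B_ack=1284
After event 5: A_seq=1284 A_ack=7195 B_seq=7195 B_ack=1284
After event 6: A_seq=1284 A_ack=7195 B_seq=7195 B_ack=1284

Answer: 1284 7195 7195 1284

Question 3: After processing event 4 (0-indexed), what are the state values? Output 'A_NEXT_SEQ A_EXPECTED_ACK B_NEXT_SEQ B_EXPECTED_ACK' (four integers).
After event 0: A_seq=1000 A_ack=7042 B_seq=7042 B_ack=1000
After event 1: A_seq=1000 A_ack=7042 B_seq=7042 B_ack=1000
After event 2: A_seq=1118 A_ack=7042 B_seq=7042 B_ack=1000
After event 3: A_seq=1284 A_ack=7042 B_seq=7042 B_ack=1000
After event 4: A_seq=1284 A_ack=7042 B_seq=7042 B_ack=1284

1284 7042 7042 1284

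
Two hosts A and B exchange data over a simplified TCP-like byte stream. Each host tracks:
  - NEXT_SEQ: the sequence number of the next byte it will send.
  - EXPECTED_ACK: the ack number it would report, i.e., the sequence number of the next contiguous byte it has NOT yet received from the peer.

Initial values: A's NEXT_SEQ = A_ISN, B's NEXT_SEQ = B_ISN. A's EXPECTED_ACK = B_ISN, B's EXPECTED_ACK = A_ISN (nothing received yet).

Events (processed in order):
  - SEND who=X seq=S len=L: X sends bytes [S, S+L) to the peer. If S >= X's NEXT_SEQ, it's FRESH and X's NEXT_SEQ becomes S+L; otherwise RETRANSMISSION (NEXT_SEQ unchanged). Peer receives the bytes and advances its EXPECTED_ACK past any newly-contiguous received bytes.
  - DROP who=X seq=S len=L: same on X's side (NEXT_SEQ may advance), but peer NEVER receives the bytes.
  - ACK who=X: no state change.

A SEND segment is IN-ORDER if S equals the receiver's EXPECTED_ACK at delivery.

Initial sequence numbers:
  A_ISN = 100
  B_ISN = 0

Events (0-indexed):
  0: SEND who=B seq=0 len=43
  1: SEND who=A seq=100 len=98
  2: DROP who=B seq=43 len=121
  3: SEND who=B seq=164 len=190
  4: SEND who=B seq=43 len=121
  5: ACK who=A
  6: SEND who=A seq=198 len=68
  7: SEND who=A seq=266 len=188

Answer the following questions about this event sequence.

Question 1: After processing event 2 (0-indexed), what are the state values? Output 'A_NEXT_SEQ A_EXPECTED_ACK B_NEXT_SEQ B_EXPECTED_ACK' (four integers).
After event 0: A_seq=100 A_ack=43 B_seq=43 B_ack=100
After event 1: A_seq=198 A_ack=43 B_seq=43 B_ack=198
After event 2: A_seq=198 A_ack=43 B_seq=164 B_ack=198

198 43 164 198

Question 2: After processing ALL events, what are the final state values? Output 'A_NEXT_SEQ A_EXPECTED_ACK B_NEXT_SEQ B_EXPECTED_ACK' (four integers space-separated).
Answer: 454 354 354 454

Derivation:
After event 0: A_seq=100 A_ack=43 B_seq=43 B_ack=100
After event 1: A_seq=198 A_ack=43 B_seq=43 B_ack=198
After event 2: A_seq=198 A_ack=43 B_seq=164 B_ack=198
After event 3: A_seq=198 A_ack=43 B_seq=354 B_ack=198
After event 4: A_seq=198 A_ack=354 B_seq=354 B_ack=198
After event 5: A_seq=198 A_ack=354 B_seq=354 B_ack=198
After event 6: A_seq=266 A_ack=354 B_seq=354 B_ack=266
After event 7: A_seq=454 A_ack=354 B_seq=354 B_ack=454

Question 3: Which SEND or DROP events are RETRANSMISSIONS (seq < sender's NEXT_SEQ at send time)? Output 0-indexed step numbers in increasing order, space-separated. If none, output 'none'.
Step 0: SEND seq=0 -> fresh
Step 1: SEND seq=100 -> fresh
Step 2: DROP seq=43 -> fresh
Step 3: SEND seq=164 -> fresh
Step 4: SEND seq=43 -> retransmit
Step 6: SEND seq=198 -> fresh
Step 7: SEND seq=266 -> fresh

Answer: 4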